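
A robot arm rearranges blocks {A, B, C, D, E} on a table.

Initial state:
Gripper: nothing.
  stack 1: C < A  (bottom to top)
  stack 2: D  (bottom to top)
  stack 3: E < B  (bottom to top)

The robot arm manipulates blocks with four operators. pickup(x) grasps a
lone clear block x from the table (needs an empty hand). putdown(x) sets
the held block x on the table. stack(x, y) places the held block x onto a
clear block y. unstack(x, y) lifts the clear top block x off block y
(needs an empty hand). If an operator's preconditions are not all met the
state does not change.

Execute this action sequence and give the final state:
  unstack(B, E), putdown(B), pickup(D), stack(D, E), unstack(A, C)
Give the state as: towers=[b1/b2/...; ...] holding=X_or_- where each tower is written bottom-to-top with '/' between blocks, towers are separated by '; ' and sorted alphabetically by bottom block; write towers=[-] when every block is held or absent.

towers=[B; C; E/D] holding=A

step 1 (unstack(B, E)): towers=[C/A; D; E] holding=B
step 2 (putdown(B)): towers=[B; C/A; D; E] holding=-
step 3 (pickup(D)): towers=[B; C/A; E] holding=D
step 4 (stack(D, E)): towers=[B; C/A; E/D] holding=-
step 5 (unstack(A, C)): towers=[B; C; E/D] holding=A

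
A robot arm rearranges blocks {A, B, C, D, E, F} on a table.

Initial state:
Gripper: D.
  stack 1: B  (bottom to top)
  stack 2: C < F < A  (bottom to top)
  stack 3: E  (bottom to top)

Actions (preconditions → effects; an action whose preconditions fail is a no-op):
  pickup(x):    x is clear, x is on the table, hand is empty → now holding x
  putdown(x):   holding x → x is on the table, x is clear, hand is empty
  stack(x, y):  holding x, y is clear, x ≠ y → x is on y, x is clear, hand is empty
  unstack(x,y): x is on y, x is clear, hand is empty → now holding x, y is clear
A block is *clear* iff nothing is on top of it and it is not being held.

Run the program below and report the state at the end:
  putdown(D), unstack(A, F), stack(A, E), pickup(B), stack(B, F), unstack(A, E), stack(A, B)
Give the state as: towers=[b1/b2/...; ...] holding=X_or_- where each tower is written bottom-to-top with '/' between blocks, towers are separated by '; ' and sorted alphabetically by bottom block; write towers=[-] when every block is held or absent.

towers=[C/F/B/A; D; E] holding=-

step 1 (putdown(D)): towers=[B; C/F/A; D; E] holding=-
step 2 (unstack(A, F)): towers=[B; C/F; D; E] holding=A
step 3 (stack(A, E)): towers=[B; C/F; D; E/A] holding=-
step 4 (pickup(B)): towers=[C/F; D; E/A] holding=B
step 5 (stack(B, F)): towers=[C/F/B; D; E/A] holding=-
step 6 (unstack(A, E)): towers=[C/F/B; D; E] holding=A
step 7 (stack(A, B)): towers=[C/F/B/A; D; E] holding=-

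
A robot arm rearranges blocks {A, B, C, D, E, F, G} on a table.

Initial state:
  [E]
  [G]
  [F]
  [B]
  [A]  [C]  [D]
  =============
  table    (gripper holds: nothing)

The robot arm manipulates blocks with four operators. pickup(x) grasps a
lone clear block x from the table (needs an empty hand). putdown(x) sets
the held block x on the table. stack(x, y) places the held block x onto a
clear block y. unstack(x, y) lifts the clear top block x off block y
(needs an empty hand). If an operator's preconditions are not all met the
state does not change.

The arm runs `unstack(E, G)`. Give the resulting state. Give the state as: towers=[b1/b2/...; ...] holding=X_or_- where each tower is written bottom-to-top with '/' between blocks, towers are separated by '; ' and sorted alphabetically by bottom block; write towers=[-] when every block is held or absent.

towers=[A/B/F/G; C; D] holding=E

before: towers=[A/B/F/G/E; C; D] holding=-
pre[unstack(E, G)]: on(E,G) ok, clear(E) ok, handempty ok
all met → apply unstack(E, G)
after:  towers=[A/B/F/G; C; D] holding=E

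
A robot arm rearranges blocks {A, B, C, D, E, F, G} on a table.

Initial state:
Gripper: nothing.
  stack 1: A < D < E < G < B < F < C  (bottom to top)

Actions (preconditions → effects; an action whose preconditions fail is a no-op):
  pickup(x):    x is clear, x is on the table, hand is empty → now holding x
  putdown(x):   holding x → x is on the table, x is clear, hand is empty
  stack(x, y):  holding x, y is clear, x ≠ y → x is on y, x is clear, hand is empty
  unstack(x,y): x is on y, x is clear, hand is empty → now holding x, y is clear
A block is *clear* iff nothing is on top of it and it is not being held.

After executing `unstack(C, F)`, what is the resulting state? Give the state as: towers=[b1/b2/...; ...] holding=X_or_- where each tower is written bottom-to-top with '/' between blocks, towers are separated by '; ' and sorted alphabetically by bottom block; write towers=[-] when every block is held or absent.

towers=[A/D/E/G/B/F] holding=C

before: towers=[A/D/E/G/B/F/C] holding=-
pre[unstack(C, F)]: on(C,F) yes, clear(C) yes, handempty yes
all met → apply unstack(C, F)
after:  towers=[A/D/E/G/B/F] holding=C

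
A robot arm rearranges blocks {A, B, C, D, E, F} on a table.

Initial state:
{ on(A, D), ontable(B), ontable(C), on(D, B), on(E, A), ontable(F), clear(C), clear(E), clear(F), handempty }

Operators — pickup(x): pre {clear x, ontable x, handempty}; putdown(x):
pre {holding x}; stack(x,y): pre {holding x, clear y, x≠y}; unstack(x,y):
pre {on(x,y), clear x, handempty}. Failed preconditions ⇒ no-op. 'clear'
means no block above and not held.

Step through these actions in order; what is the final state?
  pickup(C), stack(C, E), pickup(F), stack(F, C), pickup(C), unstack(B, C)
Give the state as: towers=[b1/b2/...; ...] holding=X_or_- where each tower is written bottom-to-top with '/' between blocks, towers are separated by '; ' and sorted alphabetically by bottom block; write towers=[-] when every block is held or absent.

towers=[B/D/A/E/C/F] holding=-

step 1 (pickup(C)): towers=[B/D/A/E; F] holding=C
step 2 (stack(C, E)): towers=[B/D/A/E/C; F] holding=-
step 3 (pickup(F)): towers=[B/D/A/E/C] holding=F
step 4 (stack(F, C)): towers=[B/D/A/E/C/F] holding=-
step 5 (pickup(C)) [no-op]: towers=[B/D/A/E/C/F] holding=-
step 6 (unstack(B, C)) [no-op]: towers=[B/D/A/E/C/F] holding=-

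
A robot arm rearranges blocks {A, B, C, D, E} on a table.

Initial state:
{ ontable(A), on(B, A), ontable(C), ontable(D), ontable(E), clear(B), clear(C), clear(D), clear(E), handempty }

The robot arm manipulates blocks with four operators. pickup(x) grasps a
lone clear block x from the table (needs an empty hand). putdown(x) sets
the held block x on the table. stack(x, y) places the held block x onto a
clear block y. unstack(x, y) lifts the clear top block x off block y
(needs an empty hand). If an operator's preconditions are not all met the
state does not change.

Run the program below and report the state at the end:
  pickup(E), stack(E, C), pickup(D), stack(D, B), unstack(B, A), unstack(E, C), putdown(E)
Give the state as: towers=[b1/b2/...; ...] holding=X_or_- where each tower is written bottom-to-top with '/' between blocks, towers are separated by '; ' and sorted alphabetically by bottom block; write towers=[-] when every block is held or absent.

step 1 (pickup(E)): towers=[A/B; C; D] holding=E
step 2 (stack(E, C)): towers=[A/B; C/E; D] holding=-
step 3 (pickup(D)): towers=[A/B; C/E] holding=D
step 4 (stack(D, B)): towers=[A/B/D; C/E] holding=-
step 5 (unstack(B, A)) [no-op]: towers=[A/B/D; C/E] holding=-
step 6 (unstack(E, C)): towers=[A/B/D; C] holding=E
step 7 (putdown(E)): towers=[A/B/D; C; E] holding=-

towers=[A/B/D; C; E] holding=-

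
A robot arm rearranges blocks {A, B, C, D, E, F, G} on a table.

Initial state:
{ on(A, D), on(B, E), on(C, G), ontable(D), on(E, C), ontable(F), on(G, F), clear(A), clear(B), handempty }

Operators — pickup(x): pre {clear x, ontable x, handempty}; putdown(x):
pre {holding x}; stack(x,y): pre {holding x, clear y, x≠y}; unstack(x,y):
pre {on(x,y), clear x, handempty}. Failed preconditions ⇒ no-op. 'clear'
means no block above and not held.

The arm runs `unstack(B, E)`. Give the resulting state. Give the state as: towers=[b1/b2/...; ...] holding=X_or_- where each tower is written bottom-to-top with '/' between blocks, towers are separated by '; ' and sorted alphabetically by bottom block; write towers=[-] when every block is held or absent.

towers=[D/A; F/G/C/E] holding=B

before: towers=[D/A; F/G/C/E/B] holding=-
pre[unstack(B, E)]: on(B,E) yes, clear(B) yes, handempty yes
all met → apply unstack(B, E)
after:  towers=[D/A; F/G/C/E] holding=B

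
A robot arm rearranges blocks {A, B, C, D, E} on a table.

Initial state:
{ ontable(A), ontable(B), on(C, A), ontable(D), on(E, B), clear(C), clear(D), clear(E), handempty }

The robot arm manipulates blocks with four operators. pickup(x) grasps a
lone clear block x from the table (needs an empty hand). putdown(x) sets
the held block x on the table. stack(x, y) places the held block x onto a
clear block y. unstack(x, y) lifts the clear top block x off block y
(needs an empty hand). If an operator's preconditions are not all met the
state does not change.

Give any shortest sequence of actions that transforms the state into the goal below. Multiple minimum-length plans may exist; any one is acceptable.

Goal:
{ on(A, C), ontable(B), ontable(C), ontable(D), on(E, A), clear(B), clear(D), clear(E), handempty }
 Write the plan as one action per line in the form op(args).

step 1 (unstack(C, A)): towers=[A; B/E; D] holding=C
step 2 (putdown(C)): towers=[A; B/E; C; D] holding=-
step 3 (pickup(A)): towers=[B/E; C; D] holding=A
step 4 (stack(A, C)): towers=[B/E; C/A; D] holding=-
step 5 (unstack(E, B)): towers=[B; C/A; D] holding=E
step 6 (stack(E, A)): towers=[B; C/A/E; D] holding=-
goal check: towers=[B; C/A/E; D] holding=- — reached (length 6, optimal by BFS)

unstack(C, A)
putdown(C)
pickup(A)
stack(A, C)
unstack(E, B)
stack(E, A)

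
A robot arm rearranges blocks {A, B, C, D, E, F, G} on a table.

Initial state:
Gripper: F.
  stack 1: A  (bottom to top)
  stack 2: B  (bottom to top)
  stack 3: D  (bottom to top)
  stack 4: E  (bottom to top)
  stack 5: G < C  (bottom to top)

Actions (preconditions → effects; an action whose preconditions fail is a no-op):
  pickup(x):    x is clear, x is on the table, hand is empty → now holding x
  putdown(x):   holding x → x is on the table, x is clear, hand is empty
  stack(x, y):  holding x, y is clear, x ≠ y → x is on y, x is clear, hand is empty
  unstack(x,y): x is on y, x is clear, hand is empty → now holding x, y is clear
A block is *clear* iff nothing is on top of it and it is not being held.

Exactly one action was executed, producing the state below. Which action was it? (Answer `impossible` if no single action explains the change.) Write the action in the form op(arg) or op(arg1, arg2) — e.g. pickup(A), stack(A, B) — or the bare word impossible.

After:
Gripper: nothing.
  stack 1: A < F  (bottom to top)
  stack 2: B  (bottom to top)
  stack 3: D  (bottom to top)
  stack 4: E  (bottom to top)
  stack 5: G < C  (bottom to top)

stack(F, A)

target: towers=[A/F; B; D; E; G/C] holding=-
        putdown(F) → towers=[A; B; D; E; F; G/C] holding=-
       stack(F, B) → towers=[A; B/F; D; E; G/C] holding=-
       stack(F, D) → towers=[A; B; D/F; E; G/C] holding=-
       stack(F, A) → towers=[A/F; B; D; E; G/C] holding=-  ← match
       stack(F, E) → towers=[A; B; D; E/F; G/C] holding=-
       stack(F, C) → towers=[A; B; D; E; G/C/F] holding=-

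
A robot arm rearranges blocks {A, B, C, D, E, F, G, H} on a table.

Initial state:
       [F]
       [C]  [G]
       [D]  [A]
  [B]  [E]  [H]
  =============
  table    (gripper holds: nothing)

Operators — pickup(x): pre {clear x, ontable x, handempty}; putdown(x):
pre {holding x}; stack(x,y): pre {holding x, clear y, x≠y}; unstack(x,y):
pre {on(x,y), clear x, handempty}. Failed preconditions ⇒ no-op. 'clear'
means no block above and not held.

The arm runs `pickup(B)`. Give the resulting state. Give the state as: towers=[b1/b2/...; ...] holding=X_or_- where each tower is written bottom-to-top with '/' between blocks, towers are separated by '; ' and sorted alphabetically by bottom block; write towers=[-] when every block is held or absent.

towers=[E/D/C/F; H/A/G] holding=B

before: towers=[B; E/D/C/F; H/A/G] holding=-
pre[pickup(B)]: clear(B) ✓, ontable(B) ✓, handempty ✓
all met → apply pickup(B)
after:  towers=[E/D/C/F; H/A/G] holding=B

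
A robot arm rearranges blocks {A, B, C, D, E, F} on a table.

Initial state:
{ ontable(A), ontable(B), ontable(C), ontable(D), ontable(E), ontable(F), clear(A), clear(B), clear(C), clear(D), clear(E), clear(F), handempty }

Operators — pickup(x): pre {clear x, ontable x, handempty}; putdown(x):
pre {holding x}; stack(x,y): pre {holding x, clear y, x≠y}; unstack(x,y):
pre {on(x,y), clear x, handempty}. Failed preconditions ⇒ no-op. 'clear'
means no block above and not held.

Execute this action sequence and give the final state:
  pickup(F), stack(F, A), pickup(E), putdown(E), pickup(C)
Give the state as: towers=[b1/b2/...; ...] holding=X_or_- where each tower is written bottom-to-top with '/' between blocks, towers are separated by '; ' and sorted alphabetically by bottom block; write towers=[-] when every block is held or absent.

towers=[A/F; B; D; E] holding=C

step 1 (pickup(F)): towers=[A; B; C; D; E] holding=F
step 2 (stack(F, A)): towers=[A/F; B; C; D; E] holding=-
step 3 (pickup(E)): towers=[A/F; B; C; D] holding=E
step 4 (putdown(E)): towers=[A/F; B; C; D; E] holding=-
step 5 (pickup(C)): towers=[A/F; B; D; E] holding=C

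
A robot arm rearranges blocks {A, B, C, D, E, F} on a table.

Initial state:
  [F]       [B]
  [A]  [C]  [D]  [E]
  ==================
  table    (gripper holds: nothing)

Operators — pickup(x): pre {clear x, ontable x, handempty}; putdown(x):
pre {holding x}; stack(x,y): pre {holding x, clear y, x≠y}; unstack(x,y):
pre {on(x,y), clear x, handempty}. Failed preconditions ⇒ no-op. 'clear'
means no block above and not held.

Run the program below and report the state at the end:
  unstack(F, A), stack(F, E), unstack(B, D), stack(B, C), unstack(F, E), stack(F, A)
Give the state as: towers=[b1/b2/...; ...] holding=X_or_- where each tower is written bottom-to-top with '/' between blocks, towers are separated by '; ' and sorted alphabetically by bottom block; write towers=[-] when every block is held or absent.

step 1 (unstack(F, A)): towers=[A; C; D/B; E] holding=F
step 2 (stack(F, E)): towers=[A; C; D/B; E/F] holding=-
step 3 (unstack(B, D)): towers=[A; C; D; E/F] holding=B
step 4 (stack(B, C)): towers=[A; C/B; D; E/F] holding=-
step 5 (unstack(F, E)): towers=[A; C/B; D; E] holding=F
step 6 (stack(F, A)): towers=[A/F; C/B; D; E] holding=-

towers=[A/F; C/B; D; E] holding=-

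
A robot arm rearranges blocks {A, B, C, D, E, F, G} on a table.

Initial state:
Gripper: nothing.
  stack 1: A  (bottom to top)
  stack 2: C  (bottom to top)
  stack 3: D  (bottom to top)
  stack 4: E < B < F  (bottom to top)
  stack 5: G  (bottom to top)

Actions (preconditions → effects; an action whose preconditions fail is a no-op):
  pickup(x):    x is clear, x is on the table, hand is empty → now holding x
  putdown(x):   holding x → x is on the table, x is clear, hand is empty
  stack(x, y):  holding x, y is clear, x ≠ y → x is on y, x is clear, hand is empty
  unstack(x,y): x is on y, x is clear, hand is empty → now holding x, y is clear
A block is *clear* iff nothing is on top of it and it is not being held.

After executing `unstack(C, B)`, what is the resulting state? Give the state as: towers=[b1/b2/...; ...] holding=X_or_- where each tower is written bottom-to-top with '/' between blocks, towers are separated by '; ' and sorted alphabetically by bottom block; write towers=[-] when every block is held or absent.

towers=[A; C; D; E/B/F; G] holding=-

before: towers=[A; C; D; E/B/F; G] holding=-
pre[unstack(C, B)]: on(C,B) ✗, clear(C) ✓, handempty ✓
on(C,B) unmet → unstack(C, B) is a no-op
after:  towers=[A; C; D; E/B/F; G] holding=-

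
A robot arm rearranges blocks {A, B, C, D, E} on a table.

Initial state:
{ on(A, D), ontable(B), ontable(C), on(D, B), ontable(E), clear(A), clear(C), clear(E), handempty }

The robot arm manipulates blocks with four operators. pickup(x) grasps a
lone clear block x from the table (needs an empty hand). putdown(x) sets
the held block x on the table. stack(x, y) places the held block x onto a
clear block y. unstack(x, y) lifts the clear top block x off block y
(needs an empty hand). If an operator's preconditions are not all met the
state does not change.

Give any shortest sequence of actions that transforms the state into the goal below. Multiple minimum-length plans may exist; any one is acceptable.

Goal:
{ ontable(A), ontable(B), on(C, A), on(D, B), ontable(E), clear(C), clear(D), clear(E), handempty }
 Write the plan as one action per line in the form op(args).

step 1 (unstack(A, D)): towers=[B/D; C; E] holding=A
step 2 (putdown(A)): towers=[A; B/D; C; E] holding=-
step 3 (pickup(C)): towers=[A; B/D; E] holding=C
step 4 (stack(C, A)): towers=[A/C; B/D; E] holding=-
goal check: towers=[A/C; B/D; E] holding=- — reached (length 4, optimal by BFS)

unstack(A, D)
putdown(A)
pickup(C)
stack(C, A)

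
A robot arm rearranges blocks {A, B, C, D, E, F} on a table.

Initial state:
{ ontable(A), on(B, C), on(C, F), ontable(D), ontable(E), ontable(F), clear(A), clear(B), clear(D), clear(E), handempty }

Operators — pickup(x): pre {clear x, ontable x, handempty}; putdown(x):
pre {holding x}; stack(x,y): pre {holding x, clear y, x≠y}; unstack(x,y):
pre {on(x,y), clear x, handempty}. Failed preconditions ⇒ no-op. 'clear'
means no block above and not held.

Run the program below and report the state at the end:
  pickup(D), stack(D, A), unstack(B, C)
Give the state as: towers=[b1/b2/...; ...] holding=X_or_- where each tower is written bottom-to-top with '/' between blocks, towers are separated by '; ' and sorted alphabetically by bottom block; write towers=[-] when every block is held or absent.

towers=[A/D; E; F/C] holding=B

step 1 (pickup(D)): towers=[A; E; F/C/B] holding=D
step 2 (stack(D, A)): towers=[A/D; E; F/C/B] holding=-
step 3 (unstack(B, C)): towers=[A/D; E; F/C] holding=B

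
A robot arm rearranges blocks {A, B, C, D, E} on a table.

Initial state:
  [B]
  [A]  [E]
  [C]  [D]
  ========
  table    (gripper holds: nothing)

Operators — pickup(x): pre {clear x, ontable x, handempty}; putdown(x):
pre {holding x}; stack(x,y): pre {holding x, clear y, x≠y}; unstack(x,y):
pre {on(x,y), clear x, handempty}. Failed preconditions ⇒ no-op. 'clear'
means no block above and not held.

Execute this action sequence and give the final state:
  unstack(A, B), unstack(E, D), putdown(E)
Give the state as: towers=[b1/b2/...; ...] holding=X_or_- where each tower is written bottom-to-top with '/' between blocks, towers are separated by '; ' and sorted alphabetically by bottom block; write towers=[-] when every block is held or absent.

towers=[C/A/B; D; E] holding=-

step 1 (unstack(A, B)) [no-op]: towers=[C/A/B; D/E] holding=-
step 2 (unstack(E, D)): towers=[C/A/B; D] holding=E
step 3 (putdown(E)): towers=[C/A/B; D; E] holding=-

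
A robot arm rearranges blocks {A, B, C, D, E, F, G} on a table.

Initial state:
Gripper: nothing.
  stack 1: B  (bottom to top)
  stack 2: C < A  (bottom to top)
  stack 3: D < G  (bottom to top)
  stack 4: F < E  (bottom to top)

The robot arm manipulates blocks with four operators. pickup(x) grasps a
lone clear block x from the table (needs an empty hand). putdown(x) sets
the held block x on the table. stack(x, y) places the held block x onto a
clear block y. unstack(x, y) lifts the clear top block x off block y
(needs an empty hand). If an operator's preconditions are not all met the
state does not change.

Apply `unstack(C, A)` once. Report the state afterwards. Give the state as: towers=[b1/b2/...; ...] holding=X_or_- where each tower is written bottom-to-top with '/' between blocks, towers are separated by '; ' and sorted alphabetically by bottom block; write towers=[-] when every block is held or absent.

before: towers=[B; C/A; D/G; F/E] holding=-
pre[unstack(C, A)]: on(C,A) no, clear(C) no, handempty yes
on(C,A), clear(C) unmet → unstack(C, A) is a no-op
after:  towers=[B; C/A; D/G; F/E] holding=-

towers=[B; C/A; D/G; F/E] holding=-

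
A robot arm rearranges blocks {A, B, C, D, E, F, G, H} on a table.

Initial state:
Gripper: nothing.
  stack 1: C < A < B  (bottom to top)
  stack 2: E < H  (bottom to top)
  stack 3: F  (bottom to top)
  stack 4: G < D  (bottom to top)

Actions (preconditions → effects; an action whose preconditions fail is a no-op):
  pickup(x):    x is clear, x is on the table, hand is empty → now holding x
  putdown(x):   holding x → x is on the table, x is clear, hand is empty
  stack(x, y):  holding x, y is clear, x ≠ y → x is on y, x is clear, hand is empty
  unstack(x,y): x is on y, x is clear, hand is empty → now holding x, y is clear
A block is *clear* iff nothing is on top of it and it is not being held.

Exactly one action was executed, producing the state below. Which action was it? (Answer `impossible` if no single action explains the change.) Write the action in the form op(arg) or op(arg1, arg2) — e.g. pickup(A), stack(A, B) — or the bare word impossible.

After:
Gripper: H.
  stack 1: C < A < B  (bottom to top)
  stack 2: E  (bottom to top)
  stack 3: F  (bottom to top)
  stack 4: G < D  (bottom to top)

target: towers=[C/A/B; E; F; G/D] holding=H
     unstack(H, E) → towers=[C/A/B; E; F; G/D] holding=H  ← match
     unstack(B, A) → towers=[C/A; E/H; F; G/D] holding=B
         pickup(F) → towers=[C/A/B; E/H; G/D] holding=F
     unstack(D, G) → towers=[C/A/B; E/H; F; G] holding=D

unstack(H, E)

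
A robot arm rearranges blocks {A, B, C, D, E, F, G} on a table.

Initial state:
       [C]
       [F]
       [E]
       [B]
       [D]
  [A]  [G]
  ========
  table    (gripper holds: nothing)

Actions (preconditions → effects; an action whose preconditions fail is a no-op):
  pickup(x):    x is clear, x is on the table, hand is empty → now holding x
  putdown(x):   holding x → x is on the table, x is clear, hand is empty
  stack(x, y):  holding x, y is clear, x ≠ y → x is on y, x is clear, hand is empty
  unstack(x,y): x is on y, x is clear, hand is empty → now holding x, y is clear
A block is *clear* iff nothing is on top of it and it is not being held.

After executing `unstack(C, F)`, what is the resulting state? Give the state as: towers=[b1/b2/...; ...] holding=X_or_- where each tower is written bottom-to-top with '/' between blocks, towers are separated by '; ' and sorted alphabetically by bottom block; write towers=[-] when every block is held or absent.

before: towers=[A; G/D/B/E/F/C] holding=-
pre[unstack(C, F)]: on(C,F) ok, clear(C) ok, handempty ok
all met → apply unstack(C, F)
after:  towers=[A; G/D/B/E/F] holding=C

towers=[A; G/D/B/E/F] holding=C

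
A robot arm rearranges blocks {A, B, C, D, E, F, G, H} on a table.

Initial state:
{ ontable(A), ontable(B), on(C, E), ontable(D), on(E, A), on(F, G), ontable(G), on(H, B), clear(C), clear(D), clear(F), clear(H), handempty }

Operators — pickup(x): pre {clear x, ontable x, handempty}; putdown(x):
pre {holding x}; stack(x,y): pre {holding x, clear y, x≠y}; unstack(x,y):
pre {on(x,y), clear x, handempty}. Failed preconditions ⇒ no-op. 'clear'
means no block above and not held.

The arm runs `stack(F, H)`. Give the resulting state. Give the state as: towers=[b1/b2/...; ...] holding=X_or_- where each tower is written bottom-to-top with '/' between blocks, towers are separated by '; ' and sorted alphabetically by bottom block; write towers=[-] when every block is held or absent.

towers=[A/E/C; B/H; D; G/F] holding=-

before: towers=[A/E/C; B/H; D; G/F] holding=-
pre[stack(F, H)]: holding(F) ✗, clear(H) ✓, F≠H ✓
holding(F) unmet → stack(F, H) is a no-op
after:  towers=[A/E/C; B/H; D; G/F] holding=-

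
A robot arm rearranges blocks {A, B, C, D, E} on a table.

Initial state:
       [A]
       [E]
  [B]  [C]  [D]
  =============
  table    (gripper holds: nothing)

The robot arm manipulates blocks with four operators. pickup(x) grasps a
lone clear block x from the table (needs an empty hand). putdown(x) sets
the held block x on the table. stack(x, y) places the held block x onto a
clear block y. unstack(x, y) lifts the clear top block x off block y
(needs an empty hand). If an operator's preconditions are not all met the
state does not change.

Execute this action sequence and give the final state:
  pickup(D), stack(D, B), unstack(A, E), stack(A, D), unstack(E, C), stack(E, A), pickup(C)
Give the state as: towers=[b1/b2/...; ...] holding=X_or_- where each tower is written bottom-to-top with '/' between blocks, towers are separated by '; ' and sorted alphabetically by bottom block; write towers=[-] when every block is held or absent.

towers=[B/D/A/E] holding=C

step 1 (pickup(D)): towers=[B; C/E/A] holding=D
step 2 (stack(D, B)): towers=[B/D; C/E/A] holding=-
step 3 (unstack(A, E)): towers=[B/D; C/E] holding=A
step 4 (stack(A, D)): towers=[B/D/A; C/E] holding=-
step 5 (unstack(E, C)): towers=[B/D/A; C] holding=E
step 6 (stack(E, A)): towers=[B/D/A/E; C] holding=-
step 7 (pickup(C)): towers=[B/D/A/E] holding=C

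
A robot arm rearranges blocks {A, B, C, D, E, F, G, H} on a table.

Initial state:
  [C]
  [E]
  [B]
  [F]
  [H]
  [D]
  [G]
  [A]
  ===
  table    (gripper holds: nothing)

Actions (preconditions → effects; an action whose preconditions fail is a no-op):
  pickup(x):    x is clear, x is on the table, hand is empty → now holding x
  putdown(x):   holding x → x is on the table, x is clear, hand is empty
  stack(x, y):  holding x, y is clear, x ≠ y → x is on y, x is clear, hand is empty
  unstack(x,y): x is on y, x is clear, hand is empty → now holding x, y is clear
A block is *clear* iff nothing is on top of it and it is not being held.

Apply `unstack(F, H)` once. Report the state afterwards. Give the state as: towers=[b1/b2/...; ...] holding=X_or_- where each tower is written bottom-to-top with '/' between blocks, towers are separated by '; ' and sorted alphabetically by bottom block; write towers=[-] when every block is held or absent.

towers=[A/G/D/H/F/B/E/C] holding=-

before: towers=[A/G/D/H/F/B/E/C] holding=-
pre[unstack(F, H)]: on(F,H) yes, clear(F) no, handempty yes
clear(F) unmet → unstack(F, H) is a no-op
after:  towers=[A/G/D/H/F/B/E/C] holding=-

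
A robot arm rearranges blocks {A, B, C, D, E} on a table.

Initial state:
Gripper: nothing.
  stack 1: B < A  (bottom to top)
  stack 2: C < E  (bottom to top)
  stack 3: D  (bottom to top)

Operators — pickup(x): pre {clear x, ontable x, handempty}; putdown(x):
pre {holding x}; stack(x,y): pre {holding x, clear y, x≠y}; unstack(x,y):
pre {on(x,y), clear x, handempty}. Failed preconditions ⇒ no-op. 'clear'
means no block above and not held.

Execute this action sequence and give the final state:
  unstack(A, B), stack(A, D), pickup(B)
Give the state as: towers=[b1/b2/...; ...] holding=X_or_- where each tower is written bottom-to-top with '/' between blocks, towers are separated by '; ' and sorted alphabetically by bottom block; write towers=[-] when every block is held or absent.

step 1 (unstack(A, B)): towers=[B; C/E; D] holding=A
step 2 (stack(A, D)): towers=[B; C/E; D/A] holding=-
step 3 (pickup(B)): towers=[C/E; D/A] holding=B

towers=[C/E; D/A] holding=B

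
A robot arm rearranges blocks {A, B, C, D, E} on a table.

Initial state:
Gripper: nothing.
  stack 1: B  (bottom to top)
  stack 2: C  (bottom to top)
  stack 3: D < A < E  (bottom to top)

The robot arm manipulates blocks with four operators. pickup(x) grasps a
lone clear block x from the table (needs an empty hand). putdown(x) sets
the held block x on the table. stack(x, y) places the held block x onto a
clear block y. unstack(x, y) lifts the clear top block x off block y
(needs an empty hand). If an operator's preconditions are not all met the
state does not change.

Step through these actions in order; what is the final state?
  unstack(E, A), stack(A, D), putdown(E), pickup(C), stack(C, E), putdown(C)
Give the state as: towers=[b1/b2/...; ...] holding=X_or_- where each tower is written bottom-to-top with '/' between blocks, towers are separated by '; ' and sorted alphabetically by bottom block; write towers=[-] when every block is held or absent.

step 1 (unstack(E, A)): towers=[B; C; D/A] holding=E
step 2 (stack(A, D)) [no-op]: towers=[B; C; D/A] holding=E
step 3 (putdown(E)): towers=[B; C; D/A; E] holding=-
step 4 (pickup(C)): towers=[B; D/A; E] holding=C
step 5 (stack(C, E)): towers=[B; D/A; E/C] holding=-
step 6 (putdown(C)) [no-op]: towers=[B; D/A; E/C] holding=-

towers=[B; D/A; E/C] holding=-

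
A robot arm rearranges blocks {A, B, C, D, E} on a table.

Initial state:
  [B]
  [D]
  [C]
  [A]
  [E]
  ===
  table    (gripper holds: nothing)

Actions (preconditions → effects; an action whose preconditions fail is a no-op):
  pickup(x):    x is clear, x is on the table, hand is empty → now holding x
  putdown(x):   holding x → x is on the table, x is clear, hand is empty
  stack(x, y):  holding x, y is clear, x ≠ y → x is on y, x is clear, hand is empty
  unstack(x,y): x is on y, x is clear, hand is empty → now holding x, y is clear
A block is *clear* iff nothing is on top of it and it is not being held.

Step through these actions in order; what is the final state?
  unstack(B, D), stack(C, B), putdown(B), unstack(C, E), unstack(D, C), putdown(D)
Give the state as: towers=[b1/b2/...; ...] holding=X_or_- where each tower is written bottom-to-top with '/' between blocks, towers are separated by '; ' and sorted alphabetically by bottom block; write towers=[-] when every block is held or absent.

towers=[B; D; E/A/C] holding=-

step 1 (unstack(B, D)): towers=[E/A/C/D] holding=B
step 2 (stack(C, B)) [no-op]: towers=[E/A/C/D] holding=B
step 3 (putdown(B)): towers=[B; E/A/C/D] holding=-
step 4 (unstack(C, E)) [no-op]: towers=[B; E/A/C/D] holding=-
step 5 (unstack(D, C)): towers=[B; E/A/C] holding=D
step 6 (putdown(D)): towers=[B; D; E/A/C] holding=-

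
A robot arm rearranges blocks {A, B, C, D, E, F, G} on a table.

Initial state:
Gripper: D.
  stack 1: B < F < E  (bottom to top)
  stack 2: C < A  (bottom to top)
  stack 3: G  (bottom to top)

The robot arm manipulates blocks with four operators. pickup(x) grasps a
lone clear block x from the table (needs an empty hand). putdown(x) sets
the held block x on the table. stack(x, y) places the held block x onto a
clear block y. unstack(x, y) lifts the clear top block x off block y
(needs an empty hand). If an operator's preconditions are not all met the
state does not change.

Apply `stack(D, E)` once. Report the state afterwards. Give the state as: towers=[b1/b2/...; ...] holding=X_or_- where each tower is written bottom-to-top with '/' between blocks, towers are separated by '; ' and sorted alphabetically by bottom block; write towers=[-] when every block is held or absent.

towers=[B/F/E/D; C/A; G] holding=-

before: towers=[B/F/E; C/A; G] holding=D
pre[stack(D, E)]: holding(D) yes, clear(E) yes, D≠E yes
all met → apply stack(D, E)
after:  towers=[B/F/E/D; C/A; G] holding=-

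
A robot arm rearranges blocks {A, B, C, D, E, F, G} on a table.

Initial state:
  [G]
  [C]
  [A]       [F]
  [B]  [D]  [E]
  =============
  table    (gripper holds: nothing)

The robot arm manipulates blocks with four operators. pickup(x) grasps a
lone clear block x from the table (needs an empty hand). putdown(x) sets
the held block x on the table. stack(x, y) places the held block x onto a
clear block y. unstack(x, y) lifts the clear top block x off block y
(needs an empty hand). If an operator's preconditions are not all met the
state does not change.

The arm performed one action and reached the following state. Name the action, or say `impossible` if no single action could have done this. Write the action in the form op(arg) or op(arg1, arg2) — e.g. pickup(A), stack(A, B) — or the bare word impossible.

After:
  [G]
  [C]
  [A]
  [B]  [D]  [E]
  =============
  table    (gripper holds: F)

unstack(F, E)

target: towers=[B/A/C/G; D; E] holding=F
     unstack(F, E) → towers=[B/A/C/G; D; E] holding=F  ← match
     unstack(G, C) → towers=[B/A/C; D; E/F] holding=G
         pickup(D) → towers=[B/A/C/G; E/F] holding=D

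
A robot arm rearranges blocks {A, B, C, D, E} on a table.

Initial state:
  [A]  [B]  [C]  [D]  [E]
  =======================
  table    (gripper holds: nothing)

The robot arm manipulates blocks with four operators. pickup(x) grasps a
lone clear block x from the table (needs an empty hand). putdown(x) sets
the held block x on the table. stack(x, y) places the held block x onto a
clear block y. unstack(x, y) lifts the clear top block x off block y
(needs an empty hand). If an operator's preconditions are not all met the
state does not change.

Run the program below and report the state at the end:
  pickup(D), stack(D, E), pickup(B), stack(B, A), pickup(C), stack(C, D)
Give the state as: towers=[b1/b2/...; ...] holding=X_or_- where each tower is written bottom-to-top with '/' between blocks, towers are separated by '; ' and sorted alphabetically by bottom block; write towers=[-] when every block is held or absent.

step 1 (pickup(D)): towers=[A; B; C; E] holding=D
step 2 (stack(D, E)): towers=[A; B; C; E/D] holding=-
step 3 (pickup(B)): towers=[A; C; E/D] holding=B
step 4 (stack(B, A)): towers=[A/B; C; E/D] holding=-
step 5 (pickup(C)): towers=[A/B; E/D] holding=C
step 6 (stack(C, D)): towers=[A/B; E/D/C] holding=-

towers=[A/B; E/D/C] holding=-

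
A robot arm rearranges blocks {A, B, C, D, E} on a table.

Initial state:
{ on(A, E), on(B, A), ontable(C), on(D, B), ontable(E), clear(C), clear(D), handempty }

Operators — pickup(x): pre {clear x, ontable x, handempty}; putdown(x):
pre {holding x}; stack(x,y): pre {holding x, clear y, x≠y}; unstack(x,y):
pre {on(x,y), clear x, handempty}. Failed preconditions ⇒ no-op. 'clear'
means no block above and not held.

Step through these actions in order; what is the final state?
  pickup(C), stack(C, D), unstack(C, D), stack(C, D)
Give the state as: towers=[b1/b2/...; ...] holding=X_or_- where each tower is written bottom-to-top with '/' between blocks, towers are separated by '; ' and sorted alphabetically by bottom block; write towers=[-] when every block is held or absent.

step 1 (pickup(C)): towers=[E/A/B/D] holding=C
step 2 (stack(C, D)): towers=[E/A/B/D/C] holding=-
step 3 (unstack(C, D)): towers=[E/A/B/D] holding=C
step 4 (stack(C, D)): towers=[E/A/B/D/C] holding=-

towers=[E/A/B/D/C] holding=-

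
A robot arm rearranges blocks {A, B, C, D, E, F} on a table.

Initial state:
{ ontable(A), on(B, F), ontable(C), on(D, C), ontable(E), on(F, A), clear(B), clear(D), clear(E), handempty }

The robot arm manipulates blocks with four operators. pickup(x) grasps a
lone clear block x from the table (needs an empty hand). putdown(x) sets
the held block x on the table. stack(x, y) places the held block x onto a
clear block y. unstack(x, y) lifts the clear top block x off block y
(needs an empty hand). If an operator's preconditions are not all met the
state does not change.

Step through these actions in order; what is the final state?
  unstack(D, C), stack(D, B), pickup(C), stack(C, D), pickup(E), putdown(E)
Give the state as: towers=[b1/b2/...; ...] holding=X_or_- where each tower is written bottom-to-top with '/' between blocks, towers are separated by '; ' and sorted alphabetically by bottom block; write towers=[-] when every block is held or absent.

towers=[A/F/B/D/C; E] holding=-

step 1 (unstack(D, C)): towers=[A/F/B; C; E] holding=D
step 2 (stack(D, B)): towers=[A/F/B/D; C; E] holding=-
step 3 (pickup(C)): towers=[A/F/B/D; E] holding=C
step 4 (stack(C, D)): towers=[A/F/B/D/C; E] holding=-
step 5 (pickup(E)): towers=[A/F/B/D/C] holding=E
step 6 (putdown(E)): towers=[A/F/B/D/C; E] holding=-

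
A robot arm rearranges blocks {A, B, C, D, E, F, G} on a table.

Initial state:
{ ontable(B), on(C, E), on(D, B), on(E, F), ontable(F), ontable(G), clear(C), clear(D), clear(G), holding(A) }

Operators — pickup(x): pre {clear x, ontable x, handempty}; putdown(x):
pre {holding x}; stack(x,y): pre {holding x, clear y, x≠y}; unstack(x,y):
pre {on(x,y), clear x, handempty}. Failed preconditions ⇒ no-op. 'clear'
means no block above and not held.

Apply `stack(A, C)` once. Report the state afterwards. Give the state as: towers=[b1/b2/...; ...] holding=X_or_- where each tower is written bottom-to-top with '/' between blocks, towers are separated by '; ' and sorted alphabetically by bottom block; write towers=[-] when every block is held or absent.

before: towers=[B/D; F/E/C; G] holding=A
pre[stack(A, C)]: holding(A) yes, clear(C) yes, A≠C yes
all met → apply stack(A, C)
after:  towers=[B/D; F/E/C/A; G] holding=-

towers=[B/D; F/E/C/A; G] holding=-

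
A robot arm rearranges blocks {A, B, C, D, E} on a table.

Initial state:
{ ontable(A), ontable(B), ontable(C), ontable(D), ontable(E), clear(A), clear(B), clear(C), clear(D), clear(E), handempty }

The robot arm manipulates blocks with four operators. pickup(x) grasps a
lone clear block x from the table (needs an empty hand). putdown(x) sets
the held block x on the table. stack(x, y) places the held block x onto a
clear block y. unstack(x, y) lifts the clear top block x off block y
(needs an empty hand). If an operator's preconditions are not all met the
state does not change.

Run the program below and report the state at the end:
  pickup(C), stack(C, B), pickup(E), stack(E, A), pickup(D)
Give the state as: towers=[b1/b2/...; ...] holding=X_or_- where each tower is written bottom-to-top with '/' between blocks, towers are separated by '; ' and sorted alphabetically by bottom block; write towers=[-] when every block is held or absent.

step 1 (pickup(C)): towers=[A; B; D; E] holding=C
step 2 (stack(C, B)): towers=[A; B/C; D; E] holding=-
step 3 (pickup(E)): towers=[A; B/C; D] holding=E
step 4 (stack(E, A)): towers=[A/E; B/C; D] holding=-
step 5 (pickup(D)): towers=[A/E; B/C] holding=D

towers=[A/E; B/C] holding=D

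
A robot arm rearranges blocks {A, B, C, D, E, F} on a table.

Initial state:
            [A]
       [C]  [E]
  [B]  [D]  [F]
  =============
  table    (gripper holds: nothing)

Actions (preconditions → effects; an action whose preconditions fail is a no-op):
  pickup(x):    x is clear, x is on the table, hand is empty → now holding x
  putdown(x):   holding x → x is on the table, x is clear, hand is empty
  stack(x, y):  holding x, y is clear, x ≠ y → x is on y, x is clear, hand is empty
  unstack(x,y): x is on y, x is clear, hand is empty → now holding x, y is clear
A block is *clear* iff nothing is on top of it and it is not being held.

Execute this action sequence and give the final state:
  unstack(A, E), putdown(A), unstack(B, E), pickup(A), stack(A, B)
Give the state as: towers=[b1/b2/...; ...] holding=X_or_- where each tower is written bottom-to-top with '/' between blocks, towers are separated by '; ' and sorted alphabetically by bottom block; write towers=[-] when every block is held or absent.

towers=[B/A; D/C; F/E] holding=-

step 1 (unstack(A, E)): towers=[B; D/C; F/E] holding=A
step 2 (putdown(A)): towers=[A; B; D/C; F/E] holding=-
step 3 (unstack(B, E)) [no-op]: towers=[A; B; D/C; F/E] holding=-
step 4 (pickup(A)): towers=[B; D/C; F/E] holding=A
step 5 (stack(A, B)): towers=[B/A; D/C; F/E] holding=-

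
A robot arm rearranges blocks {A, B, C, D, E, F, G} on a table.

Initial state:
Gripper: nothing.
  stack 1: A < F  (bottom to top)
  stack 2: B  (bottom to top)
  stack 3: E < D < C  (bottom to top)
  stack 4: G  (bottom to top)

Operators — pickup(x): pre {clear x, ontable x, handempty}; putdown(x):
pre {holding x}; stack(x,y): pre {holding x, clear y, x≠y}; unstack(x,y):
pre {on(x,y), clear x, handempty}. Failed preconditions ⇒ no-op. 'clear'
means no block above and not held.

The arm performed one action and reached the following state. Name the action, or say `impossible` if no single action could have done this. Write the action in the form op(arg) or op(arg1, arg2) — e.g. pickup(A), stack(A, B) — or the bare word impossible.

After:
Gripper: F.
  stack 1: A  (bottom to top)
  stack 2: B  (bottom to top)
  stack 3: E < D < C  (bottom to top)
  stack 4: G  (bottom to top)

target: towers=[A; B; E/D/C; G] holding=F
         pickup(B) → towers=[A/F; E/D/C; G] holding=B
     unstack(F, A) → towers=[A; B; E/D/C; G] holding=F  ← match
         pickup(G) → towers=[A/F; B; E/D/C] holding=G
     unstack(C, D) → towers=[A/F; B; E/D; G] holding=C

unstack(F, A)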